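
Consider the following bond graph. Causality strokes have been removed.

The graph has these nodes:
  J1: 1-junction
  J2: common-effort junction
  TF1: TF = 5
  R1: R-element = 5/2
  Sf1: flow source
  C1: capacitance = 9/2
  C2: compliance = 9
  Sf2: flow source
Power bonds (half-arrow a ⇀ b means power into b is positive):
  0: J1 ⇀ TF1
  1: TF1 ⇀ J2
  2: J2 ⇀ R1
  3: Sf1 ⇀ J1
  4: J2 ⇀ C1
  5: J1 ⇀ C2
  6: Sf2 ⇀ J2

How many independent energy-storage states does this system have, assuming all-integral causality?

β3 stroke→Sf1  (source Sf1 imposes f)
β6 stroke→Sf2  (Sf2 (Sf) sets flow on bond)
β0 stroke→J1  (J1: bond 3 brought flow, rest push out)
β5 stroke→J1  (common-f at J1 fixed by 3)
β1 stroke→TF1  (through TF1, causality passes straight; one stroke at TF1)
β4 stroke→J2  (C1 integral (e out))
β2 stroke→R1  (J2 effort already set via bond 4)

2  (C1, C2 all integral)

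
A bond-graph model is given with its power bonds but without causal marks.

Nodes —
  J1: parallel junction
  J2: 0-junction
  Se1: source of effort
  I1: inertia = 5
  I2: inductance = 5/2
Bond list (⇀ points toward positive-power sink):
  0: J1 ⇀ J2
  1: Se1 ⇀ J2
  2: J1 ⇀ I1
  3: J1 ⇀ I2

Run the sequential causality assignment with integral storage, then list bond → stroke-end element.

β1 stroke at J2  (Se1 (Se) sets effort on bond)
β0 stroke at J1  (J2 effort already set via bond 1)
β2 stroke at I1  (J1: bond 0 brought effort, rest push out)
β3 stroke at I2  (common-e at J1 fixed by 0)

bond 0 stroke→J1
bond 1 stroke→J2
bond 2 stroke→I1
bond 3 stroke→I2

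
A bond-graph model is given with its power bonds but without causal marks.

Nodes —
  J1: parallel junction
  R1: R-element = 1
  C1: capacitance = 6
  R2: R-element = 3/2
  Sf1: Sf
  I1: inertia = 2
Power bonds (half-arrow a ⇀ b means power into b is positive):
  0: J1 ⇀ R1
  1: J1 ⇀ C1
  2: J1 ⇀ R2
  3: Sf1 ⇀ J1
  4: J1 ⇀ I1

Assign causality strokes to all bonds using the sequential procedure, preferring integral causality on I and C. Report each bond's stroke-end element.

β0 stroke→R1
β1 stroke→J1
β2 stroke→R2
β3 stroke→Sf1
β4 stroke→I1

b3 →Sf1  (Sf1 (Sf) sets flow on bond)
b1 →J1  (C1 outputs effort q/C1)
b0 →R1  (J1 effort already set via bond 1)
b2 →R2  (J1: bond 1 brought effort, rest push out)
b4 →I1  (J1: bond 1 brought effort, rest push out)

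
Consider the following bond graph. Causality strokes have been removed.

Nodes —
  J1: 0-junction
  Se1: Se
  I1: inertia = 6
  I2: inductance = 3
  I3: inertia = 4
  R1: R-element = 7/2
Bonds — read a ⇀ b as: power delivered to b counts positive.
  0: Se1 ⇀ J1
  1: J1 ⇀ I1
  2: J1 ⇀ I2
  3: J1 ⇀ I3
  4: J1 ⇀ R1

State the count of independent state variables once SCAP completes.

bond 0 stroke at J1  (Se1 (Se) sets effort on bond)
bond 1 stroke at I1  (J1: bond 0 brought effort, rest push out)
bond 2 stroke at I2  (common-e at J1 fixed by 0)
bond 3 stroke at I3  (0-jn J1 has e-setter on 0)
bond 4 stroke at R1  (common-e at J1 fixed by 0)

3  (I1, I2, I3 all integral)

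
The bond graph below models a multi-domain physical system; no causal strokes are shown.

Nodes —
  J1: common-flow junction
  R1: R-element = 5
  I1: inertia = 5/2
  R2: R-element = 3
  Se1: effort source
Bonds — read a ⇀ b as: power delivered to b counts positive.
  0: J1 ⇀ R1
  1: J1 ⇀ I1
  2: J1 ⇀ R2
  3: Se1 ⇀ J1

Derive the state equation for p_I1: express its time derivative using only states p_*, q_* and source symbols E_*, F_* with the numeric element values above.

dp_I1/dt = E_Se1 - 16*p_I1/5

#3 →J1  (Se1 fixes effort; stroke away)
#1 →I1  (prefer integral on I1)
#0 →J1  (J1 flow already set via bond 1)
#2 →J1  (common-f at J1 fixed by 1)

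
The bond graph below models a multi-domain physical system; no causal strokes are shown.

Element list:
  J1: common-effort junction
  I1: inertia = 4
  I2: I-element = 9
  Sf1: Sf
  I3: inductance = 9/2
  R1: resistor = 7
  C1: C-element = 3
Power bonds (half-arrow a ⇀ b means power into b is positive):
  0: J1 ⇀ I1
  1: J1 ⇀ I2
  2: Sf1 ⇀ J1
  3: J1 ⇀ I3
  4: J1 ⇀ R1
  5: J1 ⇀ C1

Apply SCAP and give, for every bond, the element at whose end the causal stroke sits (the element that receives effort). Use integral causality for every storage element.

bond 2 stroke at Sf1  (Sf1 (Sf) sets flow on bond)
bond 0 stroke at I1  (prefer integral on I1)
bond 1 stroke at I2  (I2: I, integral causality)
bond 3 stroke at I3  (I3 integral (f out))
bond 5 stroke at J1  (prefer integral on C1)
bond 4 stroke at R1  (J1: bond 5 brought effort, rest push out)

#0 stroke at I1
#1 stroke at I2
#2 stroke at Sf1
#3 stroke at I3
#4 stroke at R1
#5 stroke at J1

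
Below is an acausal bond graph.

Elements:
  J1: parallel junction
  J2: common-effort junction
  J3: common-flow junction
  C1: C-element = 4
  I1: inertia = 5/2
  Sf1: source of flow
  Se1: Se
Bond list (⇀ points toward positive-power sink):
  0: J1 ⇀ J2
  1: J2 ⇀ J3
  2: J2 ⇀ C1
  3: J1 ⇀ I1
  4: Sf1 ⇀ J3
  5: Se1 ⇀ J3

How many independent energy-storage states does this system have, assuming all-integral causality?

#4 stroke→Sf1  (Sf1 fixes flow; stroke at Sf1)
#5 stroke→J3  (Se1 fixes effort; stroke away)
#1 stroke→J3  (J3 flow already set via bond 4)
#2 stroke→J2  (C1: C, integral causality)
#0 stroke→J1  (J2: bond 2 brought effort, rest push out)
#3 stroke→I1  (J1: bond 0 brought effort, rest push out)

2  (C1, I1 all integral)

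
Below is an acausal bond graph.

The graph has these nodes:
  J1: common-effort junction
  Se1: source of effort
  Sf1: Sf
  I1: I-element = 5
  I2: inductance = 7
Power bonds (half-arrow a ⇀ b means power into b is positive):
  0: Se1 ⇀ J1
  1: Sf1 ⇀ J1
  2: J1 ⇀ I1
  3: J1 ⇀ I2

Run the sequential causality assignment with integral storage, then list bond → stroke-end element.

bond 0 |J1  (Se1 fixes effort; stroke away)
bond 1 |Sf1  (source Sf1 imposes f)
bond 2 |I1  (common-e at J1 fixed by 0)
bond 3 |I2  (J1 effort already set via bond 0)

b0 →J1
b1 →Sf1
b2 →I1
b3 →I2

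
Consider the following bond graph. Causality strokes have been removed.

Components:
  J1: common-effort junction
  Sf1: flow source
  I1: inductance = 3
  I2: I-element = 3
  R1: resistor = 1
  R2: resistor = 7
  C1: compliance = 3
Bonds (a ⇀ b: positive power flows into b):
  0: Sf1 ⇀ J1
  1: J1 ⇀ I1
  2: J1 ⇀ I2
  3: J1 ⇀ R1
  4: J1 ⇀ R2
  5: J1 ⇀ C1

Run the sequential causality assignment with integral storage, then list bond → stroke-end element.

bond 0 stroke→Sf1
bond 1 stroke→I1
bond 2 stroke→I2
bond 3 stroke→R1
bond 4 stroke→R2
bond 5 stroke→J1

#0 stroke at Sf1  (Sf1 fixes flow; stroke at Sf1)
#1 stroke at I1  (I1: I, integral causality)
#2 stroke at I2  (prefer integral on I2)
#5 stroke at J1  (C1 outputs effort q/C1)
#3 stroke at R1  (common-e at J1 fixed by 5)
#4 stroke at R2  (common-e at J1 fixed by 5)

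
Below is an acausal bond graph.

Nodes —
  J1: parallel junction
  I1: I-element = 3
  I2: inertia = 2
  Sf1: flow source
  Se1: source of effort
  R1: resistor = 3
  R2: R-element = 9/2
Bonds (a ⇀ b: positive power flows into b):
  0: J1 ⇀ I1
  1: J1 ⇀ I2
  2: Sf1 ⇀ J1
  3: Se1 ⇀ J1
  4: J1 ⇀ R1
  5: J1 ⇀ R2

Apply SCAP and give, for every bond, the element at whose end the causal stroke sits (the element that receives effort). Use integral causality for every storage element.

β2 stroke at Sf1  (Sf1 (Sf) sets flow on bond)
β3 stroke at J1  (Se1: effort source, stroke at far end)
β0 stroke at I1  (0-jn J1 has e-setter on 3)
β1 stroke at I2  (J1 effort already set via bond 3)
β4 stroke at R1  (0-jn J1 has e-setter on 3)
β5 stroke at R2  (0-jn J1 has e-setter on 3)

#0 stroke at I1
#1 stroke at I2
#2 stroke at Sf1
#3 stroke at J1
#4 stroke at R1
#5 stroke at R2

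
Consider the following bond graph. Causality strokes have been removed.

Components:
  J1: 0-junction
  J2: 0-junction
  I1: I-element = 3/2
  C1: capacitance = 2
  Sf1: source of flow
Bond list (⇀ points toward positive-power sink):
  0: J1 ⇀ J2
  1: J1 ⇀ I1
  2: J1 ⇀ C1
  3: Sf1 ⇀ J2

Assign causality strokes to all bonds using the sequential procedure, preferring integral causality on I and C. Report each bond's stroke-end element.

bond 0 →J2
bond 1 →I1
bond 2 →J1
bond 3 →Sf1

b3 →Sf1  (Sf1 fixes flow; stroke at Sf1)
b0 →J2  (J2: last free bond brings effort in)
b1 →I1  (I1 outputs flow p/I1)
b2 →J1  (closing 0-jn rule on J1)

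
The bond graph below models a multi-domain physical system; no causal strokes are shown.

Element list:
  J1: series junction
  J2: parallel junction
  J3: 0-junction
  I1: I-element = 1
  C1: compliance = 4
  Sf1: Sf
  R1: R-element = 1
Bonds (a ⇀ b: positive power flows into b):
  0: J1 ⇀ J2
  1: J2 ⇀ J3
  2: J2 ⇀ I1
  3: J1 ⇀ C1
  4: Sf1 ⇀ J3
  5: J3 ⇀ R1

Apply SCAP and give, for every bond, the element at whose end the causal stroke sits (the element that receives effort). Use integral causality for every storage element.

b0 stroke at J2
b1 stroke at J3
b2 stroke at I1
b3 stroke at J1
b4 stroke at Sf1
b5 stroke at R1

bond 4 stroke→Sf1  (source Sf1 imposes f)
bond 2 stroke→I1  (I1 integral (f out))
bond 3 stroke→J1  (C1 integral (e out))
bond 0 stroke→J2  (J1 needs exactly one f-in)
bond 1 stroke→J3  (J2: bond 0 brought effort, rest push out)
bond 5 stroke→R1  (common-e at J3 fixed by 1)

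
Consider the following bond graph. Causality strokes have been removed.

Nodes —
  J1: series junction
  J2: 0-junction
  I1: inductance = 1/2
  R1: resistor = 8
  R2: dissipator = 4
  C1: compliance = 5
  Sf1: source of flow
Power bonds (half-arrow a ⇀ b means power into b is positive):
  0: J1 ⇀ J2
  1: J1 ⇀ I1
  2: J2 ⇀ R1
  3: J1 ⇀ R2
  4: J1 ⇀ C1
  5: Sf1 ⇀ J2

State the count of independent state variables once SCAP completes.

2  (C1, I1 all integral)

b5 |Sf1  (Sf1 fixes flow; stroke at Sf1)
b1 |I1  (I1 integral (f out))
b0 |J1  (J1: bond 1 brought flow, rest push out)
b3 |J1  (1-jn J1 has f-setter on 1)
b4 |J1  (common-f at J1 fixed by 1)
b2 |J2  (closing 0-jn rule on J2)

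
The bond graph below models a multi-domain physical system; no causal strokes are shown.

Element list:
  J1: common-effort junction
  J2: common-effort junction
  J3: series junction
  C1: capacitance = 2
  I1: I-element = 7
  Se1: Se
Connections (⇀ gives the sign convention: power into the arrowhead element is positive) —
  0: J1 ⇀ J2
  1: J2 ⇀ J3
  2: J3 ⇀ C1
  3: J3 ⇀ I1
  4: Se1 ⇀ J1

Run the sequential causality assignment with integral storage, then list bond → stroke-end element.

b0 →J2
b1 →J3
b2 →J3
b3 →I1
b4 →J1

β4 stroke at J1  (Se1: effort source, stroke at far end)
β0 stroke at J2  (J1: bond 4 brought effort, rest push out)
β1 stroke at J3  (common-e at J2 fixed by 0)
β2 stroke at J3  (C1 outputs effort q/C1)
β3 stroke at I1  (closing 1-jn rule on J3)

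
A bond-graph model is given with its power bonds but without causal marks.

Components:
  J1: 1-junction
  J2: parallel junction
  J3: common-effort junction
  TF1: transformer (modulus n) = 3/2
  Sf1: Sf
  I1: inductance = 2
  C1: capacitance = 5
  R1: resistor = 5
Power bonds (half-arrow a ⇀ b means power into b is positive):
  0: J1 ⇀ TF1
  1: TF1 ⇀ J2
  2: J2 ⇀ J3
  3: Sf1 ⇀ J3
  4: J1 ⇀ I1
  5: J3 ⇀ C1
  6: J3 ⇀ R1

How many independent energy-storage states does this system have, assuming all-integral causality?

2  (C1, I1 all integral)

β3 stroke at Sf1  (source Sf1 imposes f)
β4 stroke at I1  (I1 integral (f out))
β0 stroke at J1  (1-jn J1 has f-setter on 4)
β1 stroke at TF1  (TF TF1: opposite of bond 0)
β2 stroke at J2  (only one effort-in slot at J2)
β5 stroke at J3  (C1: C, integral causality)
β6 stroke at R1  (0-jn J3 has e-setter on 5)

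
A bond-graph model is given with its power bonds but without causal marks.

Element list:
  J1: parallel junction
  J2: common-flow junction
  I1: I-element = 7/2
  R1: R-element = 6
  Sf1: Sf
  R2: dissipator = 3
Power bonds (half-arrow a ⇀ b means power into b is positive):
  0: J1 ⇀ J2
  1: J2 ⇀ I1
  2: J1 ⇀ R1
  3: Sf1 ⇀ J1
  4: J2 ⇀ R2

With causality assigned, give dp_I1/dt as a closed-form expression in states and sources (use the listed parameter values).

dp_I1/dt = 6*F_Sf1 - 18*p_I1/7

β3 stroke at Sf1  (Sf1: flow source, stroke at near end)
β1 stroke at I1  (I1 outputs flow p/I1)
β0 stroke at J2  (1-jn J2 has f-setter on 1)
β4 stroke at J2  (1-jn J2 has f-setter on 1)
β2 stroke at J1  (closing 0-jn rule on J1)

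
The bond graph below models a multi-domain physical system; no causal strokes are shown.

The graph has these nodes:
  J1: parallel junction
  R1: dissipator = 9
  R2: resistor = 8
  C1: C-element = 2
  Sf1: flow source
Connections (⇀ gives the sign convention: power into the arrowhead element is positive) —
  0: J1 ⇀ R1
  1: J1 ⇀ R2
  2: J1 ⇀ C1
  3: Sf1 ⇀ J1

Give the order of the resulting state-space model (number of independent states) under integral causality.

#3 stroke at Sf1  (Sf1 (Sf) sets flow on bond)
#2 stroke at J1  (C1 integral (e out))
#0 stroke at R1  (0-jn J1 has e-setter on 2)
#1 stroke at R2  (J1: bond 2 brought effort, rest push out)

1  (C1 all integral)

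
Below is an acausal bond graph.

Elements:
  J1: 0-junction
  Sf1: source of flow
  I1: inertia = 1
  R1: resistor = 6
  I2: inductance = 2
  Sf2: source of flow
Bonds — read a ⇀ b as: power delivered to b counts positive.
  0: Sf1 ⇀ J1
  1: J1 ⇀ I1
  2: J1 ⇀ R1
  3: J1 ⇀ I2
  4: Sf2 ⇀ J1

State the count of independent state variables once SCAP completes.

2  (I1, I2 all integral)

#0 stroke→Sf1  (Sf1 fixes flow; stroke at Sf1)
#4 stroke→Sf2  (Sf2 (Sf) sets flow on bond)
#1 stroke→I1  (prefer integral on I1)
#3 stroke→I2  (I2 integral (f out))
#2 stroke→J1  (only one effort-in slot at J1)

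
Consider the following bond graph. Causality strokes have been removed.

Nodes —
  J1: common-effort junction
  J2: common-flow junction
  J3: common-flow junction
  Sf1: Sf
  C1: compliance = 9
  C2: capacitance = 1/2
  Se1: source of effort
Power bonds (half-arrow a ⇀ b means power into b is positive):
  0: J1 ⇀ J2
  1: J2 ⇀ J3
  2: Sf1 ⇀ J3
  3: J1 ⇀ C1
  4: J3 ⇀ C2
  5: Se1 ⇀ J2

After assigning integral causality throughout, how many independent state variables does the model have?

b2 |Sf1  (Sf1: flow source, stroke at near end)
b5 |J2  (Se1 fixes effort; stroke away)
b1 |J3  (common-f at J3 fixed by 2)
b4 |J3  (1-jn J3 has f-setter on 2)
b0 |J2  (common-f at J2 fixed by 1)
b3 |J1  (closing 0-jn rule on J1)

2  (C1, C2 all integral)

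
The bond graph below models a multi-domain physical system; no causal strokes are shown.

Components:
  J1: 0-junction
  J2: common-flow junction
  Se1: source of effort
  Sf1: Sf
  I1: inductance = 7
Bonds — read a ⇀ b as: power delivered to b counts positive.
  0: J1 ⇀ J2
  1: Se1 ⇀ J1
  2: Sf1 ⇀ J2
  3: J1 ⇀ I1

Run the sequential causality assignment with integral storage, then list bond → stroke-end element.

#0 →J2
#1 →J1
#2 →Sf1
#3 →I1

β1 stroke→J1  (Se1: effort source, stroke at far end)
β2 stroke→Sf1  (Sf1 (Sf) sets flow on bond)
β0 stroke→J2  (J1: bond 1 brought effort, rest push out)
β3 stroke→I1  (common-e at J1 fixed by 1)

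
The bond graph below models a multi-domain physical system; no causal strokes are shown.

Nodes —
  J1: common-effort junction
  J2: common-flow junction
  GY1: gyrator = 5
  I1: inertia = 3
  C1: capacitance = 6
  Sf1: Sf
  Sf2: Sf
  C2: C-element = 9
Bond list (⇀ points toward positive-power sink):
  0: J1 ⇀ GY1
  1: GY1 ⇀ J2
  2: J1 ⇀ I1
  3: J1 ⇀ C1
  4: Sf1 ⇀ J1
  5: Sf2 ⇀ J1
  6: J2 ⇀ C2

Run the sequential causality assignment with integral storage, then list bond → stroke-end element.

β4 stroke at Sf1  (source Sf1 imposes f)
β5 stroke at Sf2  (Sf2: flow source, stroke at near end)
β2 stroke at I1  (prefer integral on I1)
β3 stroke at J1  (C1 outputs effort q/C1)
β0 stroke at GY1  (J1: bond 3 brought effort, rest push out)
β1 stroke at GY1  (GY1 both-in/both-out from 0)
β6 stroke at J2  (J2: bond 1 brought flow, rest push out)

bond 0 stroke→GY1
bond 1 stroke→GY1
bond 2 stroke→I1
bond 3 stroke→J1
bond 4 stroke→Sf1
bond 5 stroke→Sf2
bond 6 stroke→J2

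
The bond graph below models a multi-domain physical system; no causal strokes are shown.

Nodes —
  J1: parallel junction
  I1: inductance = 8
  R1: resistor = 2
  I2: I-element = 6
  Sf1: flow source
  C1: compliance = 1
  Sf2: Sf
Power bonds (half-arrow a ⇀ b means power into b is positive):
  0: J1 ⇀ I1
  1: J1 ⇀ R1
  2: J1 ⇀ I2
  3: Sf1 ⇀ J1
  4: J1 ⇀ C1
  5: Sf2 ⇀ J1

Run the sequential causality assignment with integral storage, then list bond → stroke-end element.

bond 3 stroke→Sf1  (Sf1 fixes flow; stroke at Sf1)
bond 5 stroke→Sf2  (Sf2 (Sf) sets flow on bond)
bond 0 stroke→I1  (prefer integral on I1)
bond 2 stroke→I2  (I2 outputs flow p/I2)
bond 4 stroke→J1  (C1: C, integral causality)
bond 1 stroke→R1  (common-e at J1 fixed by 4)

β0 |I1
β1 |R1
β2 |I2
β3 |Sf1
β4 |J1
β5 |Sf2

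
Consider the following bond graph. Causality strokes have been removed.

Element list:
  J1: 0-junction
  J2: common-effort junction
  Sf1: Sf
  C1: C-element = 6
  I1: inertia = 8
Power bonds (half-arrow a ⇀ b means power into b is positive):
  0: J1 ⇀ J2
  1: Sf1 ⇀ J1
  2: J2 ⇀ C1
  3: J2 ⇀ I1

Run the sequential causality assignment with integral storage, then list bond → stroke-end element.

bond 0 →J1
bond 1 →Sf1
bond 2 →J2
bond 3 →I1

β1 |Sf1  (source Sf1 imposes f)
β0 |J1  (J1 needs exactly one e-in)
β2 |J2  (C1 outputs effort q/C1)
β3 |I1  (J2 effort already set via bond 2)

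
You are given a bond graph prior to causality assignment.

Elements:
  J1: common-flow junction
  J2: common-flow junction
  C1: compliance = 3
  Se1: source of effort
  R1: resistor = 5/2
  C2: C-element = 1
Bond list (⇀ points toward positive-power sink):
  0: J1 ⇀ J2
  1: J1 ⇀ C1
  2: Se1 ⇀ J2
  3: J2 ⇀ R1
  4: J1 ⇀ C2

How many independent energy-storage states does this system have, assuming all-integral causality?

2  (C1, C2 all integral)

#2 |J2  (source Se1 imposes e)
#1 |J1  (prefer integral on C1)
#4 |J1  (C2: C, integral causality)
#0 |J2  (J1: last free bond brings flow in)
#3 |R1  (only one flow-in slot at J2)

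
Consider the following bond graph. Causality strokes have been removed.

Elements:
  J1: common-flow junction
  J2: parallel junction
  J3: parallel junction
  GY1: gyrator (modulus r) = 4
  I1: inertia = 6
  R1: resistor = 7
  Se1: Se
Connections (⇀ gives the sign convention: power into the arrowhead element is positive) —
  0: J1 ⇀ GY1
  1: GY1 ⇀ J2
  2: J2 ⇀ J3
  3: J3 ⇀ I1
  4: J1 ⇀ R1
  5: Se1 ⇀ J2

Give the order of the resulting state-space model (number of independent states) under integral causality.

bond 5 |J2  (Se1 (Se) sets effort on bond)
bond 1 |GY1  (J2: bond 5 brought effort, rest push out)
bond 2 |J3  (common-e at J2 fixed by 5)
bond 3 |I1  (J3: bond 2 brought effort, rest push out)
bond 0 |GY1  (GY1: gyrator matches bond 1)
bond 4 |J1  (J1: bond 0 brought flow, rest push out)

1  (I1 all integral)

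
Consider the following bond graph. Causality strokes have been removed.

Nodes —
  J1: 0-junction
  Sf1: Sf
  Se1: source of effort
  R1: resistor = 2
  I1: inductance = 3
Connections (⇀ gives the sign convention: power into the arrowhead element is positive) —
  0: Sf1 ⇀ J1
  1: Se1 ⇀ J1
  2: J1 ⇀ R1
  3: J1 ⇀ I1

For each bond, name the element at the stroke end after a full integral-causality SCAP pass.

b0 →Sf1  (Sf1 (Sf) sets flow on bond)
b1 →J1  (Se1 (Se) sets effort on bond)
b2 →R1  (common-e at J1 fixed by 1)
b3 →I1  (J1 effort already set via bond 1)

β0 |Sf1
β1 |J1
β2 |R1
β3 |I1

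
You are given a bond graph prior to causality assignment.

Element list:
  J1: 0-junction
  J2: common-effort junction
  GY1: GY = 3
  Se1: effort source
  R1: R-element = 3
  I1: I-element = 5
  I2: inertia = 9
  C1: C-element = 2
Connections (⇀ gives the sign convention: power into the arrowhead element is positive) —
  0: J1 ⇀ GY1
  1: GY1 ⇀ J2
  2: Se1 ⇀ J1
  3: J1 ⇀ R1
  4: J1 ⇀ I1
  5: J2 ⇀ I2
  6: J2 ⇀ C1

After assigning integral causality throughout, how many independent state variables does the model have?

bond 2 stroke→J1  (Se1: effort source, stroke at far end)
bond 0 stroke→GY1  (common-e at J1 fixed by 2)
bond 3 stroke→R1  (0-jn J1 has e-setter on 2)
bond 4 stroke→I1  (common-e at J1 fixed by 2)
bond 1 stroke→GY1  (through GY1, causality inverts; strokes same side of GY1)
bond 5 stroke→I2  (I2: I, integral causality)
bond 6 stroke→J2  (J2: last free bond brings effort in)

3  (C1, I1, I2 all integral)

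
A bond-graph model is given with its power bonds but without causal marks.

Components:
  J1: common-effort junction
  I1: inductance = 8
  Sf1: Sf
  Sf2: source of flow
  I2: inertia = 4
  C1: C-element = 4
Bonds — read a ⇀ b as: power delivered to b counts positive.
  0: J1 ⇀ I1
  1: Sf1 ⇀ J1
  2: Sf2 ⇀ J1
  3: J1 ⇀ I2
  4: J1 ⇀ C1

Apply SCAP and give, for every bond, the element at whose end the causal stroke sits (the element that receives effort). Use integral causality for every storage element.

bond 1 stroke at Sf1  (Sf1: flow source, stroke at near end)
bond 2 stroke at Sf2  (Sf2: flow source, stroke at near end)
bond 0 stroke at I1  (I1 outputs flow p/I1)
bond 3 stroke at I2  (I2: I, integral causality)
bond 4 stroke at J1  (J1 needs exactly one e-in)

#0 stroke→I1
#1 stroke→Sf1
#2 stroke→Sf2
#3 stroke→I2
#4 stroke→J1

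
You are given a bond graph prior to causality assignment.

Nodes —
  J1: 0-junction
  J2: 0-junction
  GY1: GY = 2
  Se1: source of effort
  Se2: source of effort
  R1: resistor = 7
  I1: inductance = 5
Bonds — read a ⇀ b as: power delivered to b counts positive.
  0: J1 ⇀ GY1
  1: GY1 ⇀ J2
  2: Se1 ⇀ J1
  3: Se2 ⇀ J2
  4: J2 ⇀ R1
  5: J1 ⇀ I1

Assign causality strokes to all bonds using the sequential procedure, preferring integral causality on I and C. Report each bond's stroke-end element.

b0 |GY1
b1 |GY1
b2 |J1
b3 |J2
b4 |R1
b5 |I1

#2 →J1  (Se1: effort source, stroke at far end)
#3 →J2  (Se2: effort source, stroke at far end)
#0 →GY1  (J1: bond 2 brought effort, rest push out)
#5 →I1  (J1 effort already set via bond 2)
#1 →GY1  (J2 effort already set via bond 3)
#4 →R1  (0-jn J2 has e-setter on 3)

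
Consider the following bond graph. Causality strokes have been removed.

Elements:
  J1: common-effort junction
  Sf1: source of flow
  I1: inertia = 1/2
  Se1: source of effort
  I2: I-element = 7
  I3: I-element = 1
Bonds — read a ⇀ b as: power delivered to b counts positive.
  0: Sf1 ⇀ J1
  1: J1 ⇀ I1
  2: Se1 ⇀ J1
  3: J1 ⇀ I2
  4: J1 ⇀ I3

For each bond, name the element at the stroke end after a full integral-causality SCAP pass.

b0 stroke at Sf1
b1 stroke at I1
b2 stroke at J1
b3 stroke at I2
b4 stroke at I3

bond 0 →Sf1  (Sf1 (Sf) sets flow on bond)
bond 2 →J1  (source Se1 imposes e)
bond 1 →I1  (common-e at J1 fixed by 2)
bond 3 →I2  (common-e at J1 fixed by 2)
bond 4 →I3  (0-jn J1 has e-setter on 2)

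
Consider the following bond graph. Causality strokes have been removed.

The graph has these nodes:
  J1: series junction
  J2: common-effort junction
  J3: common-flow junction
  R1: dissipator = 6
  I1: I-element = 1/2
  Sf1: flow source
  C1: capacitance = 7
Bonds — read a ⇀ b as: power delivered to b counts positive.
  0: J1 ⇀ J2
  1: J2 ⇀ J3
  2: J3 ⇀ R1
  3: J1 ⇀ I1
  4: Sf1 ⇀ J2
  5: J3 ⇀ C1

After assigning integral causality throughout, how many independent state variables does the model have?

β4 stroke at Sf1  (Sf1 fixes flow; stroke at Sf1)
β3 stroke at I1  (I1: I, integral causality)
β0 stroke at J1  (1-jn J1 has f-setter on 3)
β1 stroke at J2  (J2 needs exactly one e-in)
β2 stroke at J3  (J3: bond 1 brought flow, rest push out)
β5 stroke at J3  (1-jn J3 has f-setter on 1)

2  (C1, I1 all integral)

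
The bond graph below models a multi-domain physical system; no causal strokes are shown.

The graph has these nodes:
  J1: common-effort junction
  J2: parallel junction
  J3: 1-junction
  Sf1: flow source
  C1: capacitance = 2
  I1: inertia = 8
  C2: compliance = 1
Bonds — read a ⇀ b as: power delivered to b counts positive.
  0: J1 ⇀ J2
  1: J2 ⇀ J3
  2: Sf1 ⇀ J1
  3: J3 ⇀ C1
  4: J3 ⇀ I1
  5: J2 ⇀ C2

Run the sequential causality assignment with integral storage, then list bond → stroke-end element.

bond 0 |J1
bond 1 |J3
bond 2 |Sf1
bond 3 |J3
bond 4 |I1
bond 5 |J2

b2 stroke at Sf1  (Sf1 (Sf) sets flow on bond)
b0 stroke at J1  (closing 0-jn rule on J1)
b3 stroke at J3  (prefer integral on C1)
b4 stroke at I1  (I1 integral (f out))
b1 stroke at J3  (1-jn J3 has f-setter on 4)
b5 stroke at J2  (closing 0-jn rule on J2)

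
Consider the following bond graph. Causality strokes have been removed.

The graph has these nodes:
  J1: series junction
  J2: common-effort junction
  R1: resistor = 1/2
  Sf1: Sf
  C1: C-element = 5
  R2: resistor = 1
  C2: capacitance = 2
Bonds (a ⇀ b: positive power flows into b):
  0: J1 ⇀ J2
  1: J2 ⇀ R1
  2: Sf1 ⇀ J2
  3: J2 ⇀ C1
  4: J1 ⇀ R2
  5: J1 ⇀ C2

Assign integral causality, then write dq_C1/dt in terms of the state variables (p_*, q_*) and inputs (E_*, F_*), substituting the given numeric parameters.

bond 2 |Sf1  (source Sf1 imposes f)
bond 3 |J2  (prefer integral on C1)
bond 0 |J1  (common-e at J2 fixed by 3)
bond 1 |R1  (J2 effort already set via bond 3)
bond 5 |J1  (prefer integral on C2)
bond 4 |R2  (only one flow-in slot at J1)

dq_C1/dt = F_Sf1 - 3*q_C1/5 - q_C2/2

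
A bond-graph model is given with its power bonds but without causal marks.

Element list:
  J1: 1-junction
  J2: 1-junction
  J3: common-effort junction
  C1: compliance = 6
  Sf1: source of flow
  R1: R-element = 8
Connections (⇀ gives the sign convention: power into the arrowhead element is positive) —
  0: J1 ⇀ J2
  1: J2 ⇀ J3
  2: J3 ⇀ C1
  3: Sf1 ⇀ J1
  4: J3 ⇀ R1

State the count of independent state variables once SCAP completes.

#3 stroke→Sf1  (Sf1: flow source, stroke at near end)
#0 stroke→J1  (common-f at J1 fixed by 3)
#1 stroke→J2  (1-jn J2 has f-setter on 0)
#2 stroke→J3  (C1 integral (e out))
#4 stroke→R1  (0-jn J3 has e-setter on 2)

1  (C1 all integral)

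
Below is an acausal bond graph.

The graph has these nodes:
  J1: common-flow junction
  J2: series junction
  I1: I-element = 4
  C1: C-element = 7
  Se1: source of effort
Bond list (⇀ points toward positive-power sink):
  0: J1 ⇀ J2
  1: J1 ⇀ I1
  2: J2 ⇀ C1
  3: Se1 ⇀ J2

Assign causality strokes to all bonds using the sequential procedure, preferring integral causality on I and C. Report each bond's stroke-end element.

b3 |J2  (Se1: effort source, stroke at far end)
b1 |I1  (prefer integral on I1)
b0 |J1  (J1 flow already set via bond 1)
b2 |J2  (common-f at J2 fixed by 0)

b0 |J1
b1 |I1
b2 |J2
b3 |J2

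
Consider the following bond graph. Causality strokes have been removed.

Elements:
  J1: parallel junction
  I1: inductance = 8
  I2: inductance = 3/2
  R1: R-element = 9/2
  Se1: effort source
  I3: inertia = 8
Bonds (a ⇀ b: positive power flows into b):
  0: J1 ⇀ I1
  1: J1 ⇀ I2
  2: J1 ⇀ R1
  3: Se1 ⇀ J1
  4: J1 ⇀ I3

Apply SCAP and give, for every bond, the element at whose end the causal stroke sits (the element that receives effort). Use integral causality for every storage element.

b0 stroke at I1
b1 stroke at I2
b2 stroke at R1
b3 stroke at J1
b4 stroke at I3

bond 3 →J1  (Se1 fixes effort; stroke away)
bond 0 →I1  (J1: bond 3 brought effort, rest push out)
bond 1 →I2  (J1 effort already set via bond 3)
bond 2 →R1  (J1 effort already set via bond 3)
bond 4 →I3  (J1 effort already set via bond 3)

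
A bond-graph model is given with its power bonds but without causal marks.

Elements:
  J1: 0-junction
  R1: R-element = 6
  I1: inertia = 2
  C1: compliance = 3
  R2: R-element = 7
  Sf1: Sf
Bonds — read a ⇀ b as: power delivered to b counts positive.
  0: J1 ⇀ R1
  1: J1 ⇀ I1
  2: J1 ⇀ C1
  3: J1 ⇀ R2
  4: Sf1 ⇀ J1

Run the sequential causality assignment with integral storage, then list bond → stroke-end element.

β0 stroke at R1
β1 stroke at I1
β2 stroke at J1
β3 stroke at R2
β4 stroke at Sf1

β4 stroke→Sf1  (Sf1 (Sf) sets flow on bond)
β1 stroke→I1  (I1 integral (f out))
β2 stroke→J1  (prefer integral on C1)
β0 stroke→R1  (0-jn J1 has e-setter on 2)
β3 stroke→R2  (J1 effort already set via bond 2)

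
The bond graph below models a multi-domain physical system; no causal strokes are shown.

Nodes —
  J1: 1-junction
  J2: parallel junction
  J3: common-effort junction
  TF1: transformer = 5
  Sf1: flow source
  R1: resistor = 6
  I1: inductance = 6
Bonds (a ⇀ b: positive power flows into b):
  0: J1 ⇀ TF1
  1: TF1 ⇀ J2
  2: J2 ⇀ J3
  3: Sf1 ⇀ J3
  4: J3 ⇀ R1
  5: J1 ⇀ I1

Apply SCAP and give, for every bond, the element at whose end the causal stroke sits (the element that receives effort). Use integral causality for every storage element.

β3 →Sf1  (Sf1: flow source, stroke at near end)
β5 →I1  (I1 outputs flow p/I1)
β0 →J1  (J1 flow already set via bond 5)
β1 →TF1  (TF TF1: opposite of bond 0)
β2 →J2  (closing 0-jn rule on J2)
β4 →J3  (only one effort-in slot at J3)

bond 0 →J1
bond 1 →TF1
bond 2 →J2
bond 3 →Sf1
bond 4 →J3
bond 5 →I1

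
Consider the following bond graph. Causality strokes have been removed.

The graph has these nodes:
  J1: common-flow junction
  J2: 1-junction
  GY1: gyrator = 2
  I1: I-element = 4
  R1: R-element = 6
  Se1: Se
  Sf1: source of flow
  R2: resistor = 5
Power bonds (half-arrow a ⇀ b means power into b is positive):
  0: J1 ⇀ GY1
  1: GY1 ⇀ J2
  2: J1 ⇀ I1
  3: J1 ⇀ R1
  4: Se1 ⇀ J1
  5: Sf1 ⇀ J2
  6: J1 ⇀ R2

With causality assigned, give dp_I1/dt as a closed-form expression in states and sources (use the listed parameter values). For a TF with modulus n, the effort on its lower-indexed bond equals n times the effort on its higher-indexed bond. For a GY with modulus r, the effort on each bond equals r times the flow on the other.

β4 stroke at J1  (Se1 fixes effort; stroke away)
β5 stroke at Sf1  (Sf1 (Sf) sets flow on bond)
β1 stroke at J2  (J2: bond 5 brought flow, rest push out)
β0 stroke at J1  (through GY1, causality inverts; strokes same side of GY1)
β2 stroke at I1  (I1 outputs flow p/I1)
β3 stroke at J1  (J1: bond 2 brought flow, rest push out)
β6 stroke at J1  (common-f at J1 fixed by 2)

dp_I1/dt = E_Se1 - 2*F_Sf1 - 11*p_I1/4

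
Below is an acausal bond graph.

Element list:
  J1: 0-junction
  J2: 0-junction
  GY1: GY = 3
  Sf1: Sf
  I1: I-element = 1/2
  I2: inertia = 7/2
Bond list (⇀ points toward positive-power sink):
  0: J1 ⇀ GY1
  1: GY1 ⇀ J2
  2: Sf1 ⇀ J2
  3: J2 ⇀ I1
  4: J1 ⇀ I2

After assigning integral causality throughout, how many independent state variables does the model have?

b2 stroke at Sf1  (source Sf1 imposes f)
b3 stroke at I1  (prefer integral on I1)
b1 stroke at J2  (only one effort-in slot at J2)
b0 stroke at J1  (GY1: gyrator matches bond 1)
b4 stroke at I2  (common-e at J1 fixed by 0)

2  (I1, I2 all integral)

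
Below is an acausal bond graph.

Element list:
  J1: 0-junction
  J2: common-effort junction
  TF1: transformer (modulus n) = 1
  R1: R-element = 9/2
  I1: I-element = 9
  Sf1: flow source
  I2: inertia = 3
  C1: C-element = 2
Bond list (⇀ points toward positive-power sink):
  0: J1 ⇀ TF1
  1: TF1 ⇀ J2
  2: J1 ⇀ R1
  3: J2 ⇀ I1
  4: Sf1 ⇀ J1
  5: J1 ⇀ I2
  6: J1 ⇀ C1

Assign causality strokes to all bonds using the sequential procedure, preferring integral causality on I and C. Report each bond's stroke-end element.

#4 stroke at Sf1  (source Sf1 imposes f)
#3 stroke at I1  (I1: I, integral causality)
#1 stroke at J2  (closing 0-jn rule on J2)
#0 stroke at TF1  (through TF1, causality passes straight; one stroke at TF1)
#5 stroke at I2  (I2: I, integral causality)
#6 stroke at J1  (C1: C, integral causality)
#2 stroke at R1  (J1: bond 6 brought effort, rest push out)

β0 →TF1
β1 →J2
β2 →R1
β3 →I1
β4 →Sf1
β5 →I2
β6 →J1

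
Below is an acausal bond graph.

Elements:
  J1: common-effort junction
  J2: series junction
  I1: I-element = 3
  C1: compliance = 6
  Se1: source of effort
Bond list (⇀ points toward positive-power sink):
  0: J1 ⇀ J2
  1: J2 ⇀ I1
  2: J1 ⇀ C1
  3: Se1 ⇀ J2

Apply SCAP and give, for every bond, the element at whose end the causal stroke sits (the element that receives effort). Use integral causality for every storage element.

#3 →J2  (Se1 (Se) sets effort on bond)
#1 →I1  (prefer integral on I1)
#0 →J2  (common-f at J2 fixed by 1)
#2 →J1  (closing 0-jn rule on J1)

#0 stroke→J2
#1 stroke→I1
#2 stroke→J1
#3 stroke→J2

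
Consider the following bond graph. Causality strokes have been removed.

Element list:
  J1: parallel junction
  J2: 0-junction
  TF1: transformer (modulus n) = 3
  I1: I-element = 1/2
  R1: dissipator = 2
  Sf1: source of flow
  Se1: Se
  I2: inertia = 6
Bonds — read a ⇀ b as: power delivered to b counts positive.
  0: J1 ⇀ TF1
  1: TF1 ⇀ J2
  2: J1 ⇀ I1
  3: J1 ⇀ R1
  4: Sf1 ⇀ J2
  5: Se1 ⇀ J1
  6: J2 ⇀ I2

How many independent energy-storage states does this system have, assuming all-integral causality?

2  (I1, I2 all integral)

b4 stroke→Sf1  (source Sf1 imposes f)
b5 stroke→J1  (Se1 fixes effort; stroke away)
b0 stroke→TF1  (J1: bond 5 brought effort, rest push out)
b2 stroke→I1  (J1 effort already set via bond 5)
b3 stroke→R1  (J1 effort already set via bond 5)
b1 stroke→J2  (through TF1, causality passes straight; one stroke at TF1)
b6 stroke→I2  (common-e at J2 fixed by 1)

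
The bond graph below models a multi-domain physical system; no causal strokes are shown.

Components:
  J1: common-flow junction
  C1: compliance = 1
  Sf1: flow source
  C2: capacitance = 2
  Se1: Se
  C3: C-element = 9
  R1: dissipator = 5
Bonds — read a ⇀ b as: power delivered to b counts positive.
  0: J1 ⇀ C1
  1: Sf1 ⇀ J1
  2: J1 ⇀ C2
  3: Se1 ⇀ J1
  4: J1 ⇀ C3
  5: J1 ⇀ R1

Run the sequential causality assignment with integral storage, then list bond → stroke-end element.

b1 →Sf1  (Sf1: flow source, stroke at near end)
b3 →J1  (Se1: effort source, stroke at far end)
b0 →J1  (common-f at J1 fixed by 1)
b2 →J1  (J1: bond 1 brought flow, rest push out)
b4 →J1  (J1 flow already set via bond 1)
b5 →J1  (1-jn J1 has f-setter on 1)

bond 0 stroke at J1
bond 1 stroke at Sf1
bond 2 stroke at J1
bond 3 stroke at J1
bond 4 stroke at J1
bond 5 stroke at J1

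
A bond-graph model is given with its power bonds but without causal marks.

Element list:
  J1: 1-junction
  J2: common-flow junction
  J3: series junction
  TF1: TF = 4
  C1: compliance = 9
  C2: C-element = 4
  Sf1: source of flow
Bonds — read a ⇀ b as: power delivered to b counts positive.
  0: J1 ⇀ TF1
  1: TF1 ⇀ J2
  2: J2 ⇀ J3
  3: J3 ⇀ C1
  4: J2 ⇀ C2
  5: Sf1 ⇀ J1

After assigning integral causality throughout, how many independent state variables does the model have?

2  (C1, C2 all integral)

#5 →Sf1  (Sf1 (Sf) sets flow on bond)
#0 →J1  (1-jn J1 has f-setter on 5)
#1 →TF1  (TF1 one-in-one-out from 0)
#2 →J2  (J2: bond 1 brought flow, rest push out)
#4 →J2  (1-jn J2 has f-setter on 1)
#3 →J3  (J3 flow already set via bond 2)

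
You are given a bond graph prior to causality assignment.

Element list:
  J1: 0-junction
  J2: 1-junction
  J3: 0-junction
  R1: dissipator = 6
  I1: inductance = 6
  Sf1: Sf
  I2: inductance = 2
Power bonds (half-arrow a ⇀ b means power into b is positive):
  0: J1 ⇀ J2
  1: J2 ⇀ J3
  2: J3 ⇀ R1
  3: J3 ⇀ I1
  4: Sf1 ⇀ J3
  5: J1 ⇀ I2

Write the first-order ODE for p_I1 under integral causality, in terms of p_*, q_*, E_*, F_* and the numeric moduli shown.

dp_I1/dt = 6*F_Sf1 - p_I1 - 3*p_I2

b4 stroke at Sf1  (Sf1: flow source, stroke at near end)
b3 stroke at I1  (I1: I, integral causality)
b5 stroke at I2  (I2: I, integral causality)
b0 stroke at J1  (only one effort-in slot at J1)
b1 stroke at J2  (J2: bond 0 brought flow, rest push out)
b2 stroke at J3  (only one effort-in slot at J3)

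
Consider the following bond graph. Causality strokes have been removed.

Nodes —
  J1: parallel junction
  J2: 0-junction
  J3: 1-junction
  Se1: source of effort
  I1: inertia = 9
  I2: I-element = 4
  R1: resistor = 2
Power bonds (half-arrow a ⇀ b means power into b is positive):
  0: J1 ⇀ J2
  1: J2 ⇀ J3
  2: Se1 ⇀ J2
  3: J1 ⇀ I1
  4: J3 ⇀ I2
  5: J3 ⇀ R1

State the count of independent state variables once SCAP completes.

bond 2 →J2  (source Se1 imposes e)
bond 0 →J1  (J2 effort already set via bond 2)
bond 1 →J3  (0-jn J2 has e-setter on 2)
bond 3 →I1  (0-jn J1 has e-setter on 0)
bond 4 →I2  (prefer integral on I2)
bond 5 →J3  (common-f at J3 fixed by 4)

2  (I1, I2 all integral)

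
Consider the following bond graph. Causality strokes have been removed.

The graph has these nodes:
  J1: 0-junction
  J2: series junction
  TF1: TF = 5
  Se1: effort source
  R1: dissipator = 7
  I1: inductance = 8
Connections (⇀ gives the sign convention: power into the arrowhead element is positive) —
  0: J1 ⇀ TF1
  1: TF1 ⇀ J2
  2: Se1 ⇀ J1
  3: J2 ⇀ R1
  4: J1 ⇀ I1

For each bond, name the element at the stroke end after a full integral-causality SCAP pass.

bond 2 |J1  (Se1 fixes effort; stroke away)
bond 0 |TF1  (J1: bond 2 brought effort, rest push out)
bond 4 |I1  (J1: bond 2 brought effort, rest push out)
bond 1 |J2  (TF1: transformer flips bond 0)
bond 3 |R1  (closing 1-jn rule on J2)

bond 0 stroke at TF1
bond 1 stroke at J2
bond 2 stroke at J1
bond 3 stroke at R1
bond 4 stroke at I1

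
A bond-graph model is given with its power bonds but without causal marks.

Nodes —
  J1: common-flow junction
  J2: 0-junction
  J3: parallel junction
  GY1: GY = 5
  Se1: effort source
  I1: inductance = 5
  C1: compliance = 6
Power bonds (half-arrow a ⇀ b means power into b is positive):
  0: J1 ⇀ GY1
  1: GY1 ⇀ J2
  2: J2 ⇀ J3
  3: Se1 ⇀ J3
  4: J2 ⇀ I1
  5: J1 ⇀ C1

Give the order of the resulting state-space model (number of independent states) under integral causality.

#3 |J3  (source Se1 imposes e)
#2 |J2  (0-jn J3 has e-setter on 3)
#1 |GY1  (common-e at J2 fixed by 2)
#4 |I1  (J2 effort already set via bond 2)
#0 |GY1  (GY1: gyrator matches bond 1)
#5 |J1  (1-jn J1 has f-setter on 0)

2  (C1, I1 all integral)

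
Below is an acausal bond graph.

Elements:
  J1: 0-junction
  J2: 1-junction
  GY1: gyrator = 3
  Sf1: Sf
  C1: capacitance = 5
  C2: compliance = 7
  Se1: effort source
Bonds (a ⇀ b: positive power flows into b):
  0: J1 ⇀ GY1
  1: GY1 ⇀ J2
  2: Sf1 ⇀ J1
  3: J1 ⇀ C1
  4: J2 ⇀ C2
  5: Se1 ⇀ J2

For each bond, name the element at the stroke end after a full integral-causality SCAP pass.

β2 stroke→Sf1  (source Sf1 imposes f)
β5 stroke→J2  (Se1 (Se) sets effort on bond)
β3 stroke→J1  (C1 outputs effort q/C1)
β0 stroke→GY1  (0-jn J1 has e-setter on 3)
β1 stroke→GY1  (GY1: gyrator matches bond 0)
β4 stroke→J2  (common-f at J2 fixed by 1)

β0 →GY1
β1 →GY1
β2 →Sf1
β3 →J1
β4 →J2
β5 →J2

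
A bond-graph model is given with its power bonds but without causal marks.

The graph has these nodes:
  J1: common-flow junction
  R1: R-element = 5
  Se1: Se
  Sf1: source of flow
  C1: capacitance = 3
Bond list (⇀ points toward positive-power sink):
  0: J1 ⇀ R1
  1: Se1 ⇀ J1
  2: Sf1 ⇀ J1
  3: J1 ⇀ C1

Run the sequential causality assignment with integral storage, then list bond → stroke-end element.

β1 →J1  (source Se1 imposes e)
β2 →Sf1  (Sf1: flow source, stroke at near end)
β0 →J1  (common-f at J1 fixed by 2)
β3 →J1  (J1 flow already set via bond 2)

b0 stroke→J1
b1 stroke→J1
b2 stroke→Sf1
b3 stroke→J1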